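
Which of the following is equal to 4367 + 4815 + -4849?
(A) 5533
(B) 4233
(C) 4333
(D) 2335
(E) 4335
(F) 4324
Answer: C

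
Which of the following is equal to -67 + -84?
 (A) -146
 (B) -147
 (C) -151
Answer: C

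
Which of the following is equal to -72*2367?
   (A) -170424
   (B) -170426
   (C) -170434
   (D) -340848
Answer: A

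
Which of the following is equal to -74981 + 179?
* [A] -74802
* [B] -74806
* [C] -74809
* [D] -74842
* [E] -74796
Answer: A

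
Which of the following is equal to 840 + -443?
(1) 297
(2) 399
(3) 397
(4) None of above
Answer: 3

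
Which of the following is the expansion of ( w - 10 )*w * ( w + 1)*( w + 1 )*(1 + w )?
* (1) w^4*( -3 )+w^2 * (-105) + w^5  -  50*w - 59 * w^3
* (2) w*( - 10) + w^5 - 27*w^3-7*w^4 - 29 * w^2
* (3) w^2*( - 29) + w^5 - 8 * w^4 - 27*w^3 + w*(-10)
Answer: 2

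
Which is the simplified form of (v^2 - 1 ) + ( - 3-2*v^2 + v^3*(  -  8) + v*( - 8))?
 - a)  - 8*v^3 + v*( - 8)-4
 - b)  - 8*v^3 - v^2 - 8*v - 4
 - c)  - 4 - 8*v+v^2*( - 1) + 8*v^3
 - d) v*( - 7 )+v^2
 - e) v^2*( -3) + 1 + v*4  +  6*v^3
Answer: b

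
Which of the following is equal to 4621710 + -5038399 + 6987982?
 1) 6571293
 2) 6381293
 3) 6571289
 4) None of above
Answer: 1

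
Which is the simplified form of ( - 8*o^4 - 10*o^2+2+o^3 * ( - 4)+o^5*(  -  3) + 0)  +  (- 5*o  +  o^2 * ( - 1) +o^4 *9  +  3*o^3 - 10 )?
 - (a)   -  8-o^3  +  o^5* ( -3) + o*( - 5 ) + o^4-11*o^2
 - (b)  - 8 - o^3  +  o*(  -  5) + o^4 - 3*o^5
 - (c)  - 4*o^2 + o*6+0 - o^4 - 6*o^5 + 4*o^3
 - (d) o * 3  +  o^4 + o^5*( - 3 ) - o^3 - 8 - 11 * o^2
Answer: a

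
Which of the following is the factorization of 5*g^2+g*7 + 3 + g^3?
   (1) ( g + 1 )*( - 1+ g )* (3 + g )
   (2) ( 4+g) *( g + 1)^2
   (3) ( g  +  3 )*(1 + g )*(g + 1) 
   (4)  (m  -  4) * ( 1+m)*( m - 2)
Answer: 3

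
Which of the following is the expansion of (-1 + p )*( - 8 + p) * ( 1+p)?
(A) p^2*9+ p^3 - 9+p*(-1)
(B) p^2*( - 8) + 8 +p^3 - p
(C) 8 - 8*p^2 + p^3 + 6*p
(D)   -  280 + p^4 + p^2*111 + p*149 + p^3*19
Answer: B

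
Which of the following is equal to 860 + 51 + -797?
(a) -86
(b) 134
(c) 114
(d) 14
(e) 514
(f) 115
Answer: c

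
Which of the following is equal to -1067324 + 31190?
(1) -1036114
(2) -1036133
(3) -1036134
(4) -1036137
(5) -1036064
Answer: 3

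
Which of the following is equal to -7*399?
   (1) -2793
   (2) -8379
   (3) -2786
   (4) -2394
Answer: 1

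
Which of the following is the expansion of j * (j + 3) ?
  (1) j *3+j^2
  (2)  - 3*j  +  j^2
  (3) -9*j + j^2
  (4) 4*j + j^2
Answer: 1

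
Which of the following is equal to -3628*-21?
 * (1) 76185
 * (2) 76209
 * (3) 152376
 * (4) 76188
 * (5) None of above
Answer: 4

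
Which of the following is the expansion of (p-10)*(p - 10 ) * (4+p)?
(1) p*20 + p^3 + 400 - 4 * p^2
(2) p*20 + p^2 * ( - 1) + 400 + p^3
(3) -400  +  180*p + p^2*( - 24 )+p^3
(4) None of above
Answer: 4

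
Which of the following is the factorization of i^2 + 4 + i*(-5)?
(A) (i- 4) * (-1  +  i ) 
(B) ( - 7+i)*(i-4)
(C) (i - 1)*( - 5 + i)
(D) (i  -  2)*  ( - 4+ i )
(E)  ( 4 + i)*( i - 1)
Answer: A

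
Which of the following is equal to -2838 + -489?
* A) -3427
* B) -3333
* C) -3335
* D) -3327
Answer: D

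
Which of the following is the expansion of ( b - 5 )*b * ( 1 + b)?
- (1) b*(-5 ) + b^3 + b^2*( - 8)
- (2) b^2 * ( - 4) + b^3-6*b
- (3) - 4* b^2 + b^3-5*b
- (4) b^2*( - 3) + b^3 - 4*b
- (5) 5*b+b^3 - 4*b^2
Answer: 3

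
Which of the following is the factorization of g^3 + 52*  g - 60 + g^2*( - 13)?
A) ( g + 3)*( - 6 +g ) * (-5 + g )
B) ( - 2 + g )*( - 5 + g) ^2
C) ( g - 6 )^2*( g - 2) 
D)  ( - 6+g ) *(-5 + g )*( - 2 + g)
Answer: D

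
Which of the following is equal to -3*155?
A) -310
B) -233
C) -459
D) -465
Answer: D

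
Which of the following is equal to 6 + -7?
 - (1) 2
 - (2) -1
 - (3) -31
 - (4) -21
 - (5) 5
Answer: 2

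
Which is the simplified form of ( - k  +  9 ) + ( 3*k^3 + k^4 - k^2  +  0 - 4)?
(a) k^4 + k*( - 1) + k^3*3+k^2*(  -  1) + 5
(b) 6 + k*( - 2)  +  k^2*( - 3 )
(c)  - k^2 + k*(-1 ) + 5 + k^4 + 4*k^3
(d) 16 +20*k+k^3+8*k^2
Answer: a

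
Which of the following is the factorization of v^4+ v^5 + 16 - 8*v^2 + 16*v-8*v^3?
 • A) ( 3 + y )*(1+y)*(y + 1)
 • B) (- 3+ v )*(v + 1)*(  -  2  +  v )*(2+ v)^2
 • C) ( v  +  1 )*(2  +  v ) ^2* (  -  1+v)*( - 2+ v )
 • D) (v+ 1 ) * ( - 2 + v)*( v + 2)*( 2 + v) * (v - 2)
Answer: D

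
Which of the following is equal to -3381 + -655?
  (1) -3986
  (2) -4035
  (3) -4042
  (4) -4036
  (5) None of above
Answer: 4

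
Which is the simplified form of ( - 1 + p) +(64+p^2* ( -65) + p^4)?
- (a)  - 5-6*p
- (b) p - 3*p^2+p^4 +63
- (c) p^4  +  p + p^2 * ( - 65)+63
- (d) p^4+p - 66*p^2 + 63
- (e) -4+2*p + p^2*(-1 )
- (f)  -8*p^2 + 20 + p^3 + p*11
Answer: c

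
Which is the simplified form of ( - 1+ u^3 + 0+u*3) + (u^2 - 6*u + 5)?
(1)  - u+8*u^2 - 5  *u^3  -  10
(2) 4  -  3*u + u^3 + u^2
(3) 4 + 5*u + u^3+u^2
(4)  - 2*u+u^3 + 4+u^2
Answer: 2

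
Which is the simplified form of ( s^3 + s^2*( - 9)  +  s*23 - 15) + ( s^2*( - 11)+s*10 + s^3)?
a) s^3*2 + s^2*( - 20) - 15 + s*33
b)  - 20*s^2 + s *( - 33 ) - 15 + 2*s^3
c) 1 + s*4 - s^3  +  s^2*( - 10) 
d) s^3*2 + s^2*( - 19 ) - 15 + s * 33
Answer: a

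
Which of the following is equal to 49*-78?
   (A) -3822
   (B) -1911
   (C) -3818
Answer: A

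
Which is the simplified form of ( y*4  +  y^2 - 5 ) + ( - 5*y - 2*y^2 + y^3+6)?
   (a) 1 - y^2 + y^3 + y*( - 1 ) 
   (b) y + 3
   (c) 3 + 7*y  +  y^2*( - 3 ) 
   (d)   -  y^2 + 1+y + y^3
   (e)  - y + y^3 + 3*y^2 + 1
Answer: a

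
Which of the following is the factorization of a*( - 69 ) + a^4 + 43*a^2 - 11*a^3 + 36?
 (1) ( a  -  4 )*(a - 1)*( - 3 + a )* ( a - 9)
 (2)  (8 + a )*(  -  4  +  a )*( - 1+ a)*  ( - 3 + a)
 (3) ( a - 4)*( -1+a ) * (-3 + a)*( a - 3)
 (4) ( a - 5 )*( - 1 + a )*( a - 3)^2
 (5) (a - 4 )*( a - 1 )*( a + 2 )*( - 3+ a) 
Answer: 3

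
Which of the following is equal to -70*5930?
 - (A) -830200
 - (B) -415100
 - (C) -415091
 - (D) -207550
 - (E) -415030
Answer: B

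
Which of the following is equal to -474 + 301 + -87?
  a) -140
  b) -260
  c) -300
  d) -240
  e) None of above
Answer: b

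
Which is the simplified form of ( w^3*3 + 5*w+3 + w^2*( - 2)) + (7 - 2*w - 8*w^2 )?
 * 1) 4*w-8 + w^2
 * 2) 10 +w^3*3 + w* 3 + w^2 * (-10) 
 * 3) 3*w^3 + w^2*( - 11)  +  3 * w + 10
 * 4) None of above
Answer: 2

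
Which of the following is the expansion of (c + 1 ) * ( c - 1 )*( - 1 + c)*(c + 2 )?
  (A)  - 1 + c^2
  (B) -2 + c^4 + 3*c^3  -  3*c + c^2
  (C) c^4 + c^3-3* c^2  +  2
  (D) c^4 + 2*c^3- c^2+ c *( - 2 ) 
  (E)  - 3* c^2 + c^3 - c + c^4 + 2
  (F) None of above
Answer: E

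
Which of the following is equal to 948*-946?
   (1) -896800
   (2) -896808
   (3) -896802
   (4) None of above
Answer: 2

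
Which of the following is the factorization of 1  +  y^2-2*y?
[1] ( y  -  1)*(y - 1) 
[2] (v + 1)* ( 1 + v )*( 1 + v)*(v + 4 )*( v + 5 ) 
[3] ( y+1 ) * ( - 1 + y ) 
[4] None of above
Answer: 1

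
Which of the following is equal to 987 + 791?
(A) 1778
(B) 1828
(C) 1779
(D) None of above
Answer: A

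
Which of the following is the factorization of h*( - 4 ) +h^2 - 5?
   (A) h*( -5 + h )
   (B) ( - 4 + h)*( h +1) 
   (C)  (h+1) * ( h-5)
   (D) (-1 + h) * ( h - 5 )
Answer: C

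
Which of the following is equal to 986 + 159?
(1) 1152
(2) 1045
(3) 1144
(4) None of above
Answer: 4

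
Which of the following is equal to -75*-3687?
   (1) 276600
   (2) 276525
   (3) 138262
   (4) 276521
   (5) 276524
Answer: 2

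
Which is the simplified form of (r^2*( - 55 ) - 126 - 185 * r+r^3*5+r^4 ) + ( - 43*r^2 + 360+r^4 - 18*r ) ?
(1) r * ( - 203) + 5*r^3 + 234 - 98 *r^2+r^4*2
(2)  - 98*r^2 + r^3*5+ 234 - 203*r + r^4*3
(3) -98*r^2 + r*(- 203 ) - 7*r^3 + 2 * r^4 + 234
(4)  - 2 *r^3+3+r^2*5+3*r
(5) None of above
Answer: 1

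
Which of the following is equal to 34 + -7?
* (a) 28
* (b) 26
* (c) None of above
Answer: c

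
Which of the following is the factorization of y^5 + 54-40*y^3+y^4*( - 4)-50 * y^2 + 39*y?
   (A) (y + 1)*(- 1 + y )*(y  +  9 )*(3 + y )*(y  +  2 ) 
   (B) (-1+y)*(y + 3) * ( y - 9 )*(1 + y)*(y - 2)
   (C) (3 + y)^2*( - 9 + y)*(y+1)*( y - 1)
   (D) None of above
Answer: D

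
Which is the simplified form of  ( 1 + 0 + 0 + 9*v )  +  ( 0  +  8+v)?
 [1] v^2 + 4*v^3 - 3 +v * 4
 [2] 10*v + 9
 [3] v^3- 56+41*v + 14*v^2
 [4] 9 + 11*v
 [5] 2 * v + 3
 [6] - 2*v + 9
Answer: 2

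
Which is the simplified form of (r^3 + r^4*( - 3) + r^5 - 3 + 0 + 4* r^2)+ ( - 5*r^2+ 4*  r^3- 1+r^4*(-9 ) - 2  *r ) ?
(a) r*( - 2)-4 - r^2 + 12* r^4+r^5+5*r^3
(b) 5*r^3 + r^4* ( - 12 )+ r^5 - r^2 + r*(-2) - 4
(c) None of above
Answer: b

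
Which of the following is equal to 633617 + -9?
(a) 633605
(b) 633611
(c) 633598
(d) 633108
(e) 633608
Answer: e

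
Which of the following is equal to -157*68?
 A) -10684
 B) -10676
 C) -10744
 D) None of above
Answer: B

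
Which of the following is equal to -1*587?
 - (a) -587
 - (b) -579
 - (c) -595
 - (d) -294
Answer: a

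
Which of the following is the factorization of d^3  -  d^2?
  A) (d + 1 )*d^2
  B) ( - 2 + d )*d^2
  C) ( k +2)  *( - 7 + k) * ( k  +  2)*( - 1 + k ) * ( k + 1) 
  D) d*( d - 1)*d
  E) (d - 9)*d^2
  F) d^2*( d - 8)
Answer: D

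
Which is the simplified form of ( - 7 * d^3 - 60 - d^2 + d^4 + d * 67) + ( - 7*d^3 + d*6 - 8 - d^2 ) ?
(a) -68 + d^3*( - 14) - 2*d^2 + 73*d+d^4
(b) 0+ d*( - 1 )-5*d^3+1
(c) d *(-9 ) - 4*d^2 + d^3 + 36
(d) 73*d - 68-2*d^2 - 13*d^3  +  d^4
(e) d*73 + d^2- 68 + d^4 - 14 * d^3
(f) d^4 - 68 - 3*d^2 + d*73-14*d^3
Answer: a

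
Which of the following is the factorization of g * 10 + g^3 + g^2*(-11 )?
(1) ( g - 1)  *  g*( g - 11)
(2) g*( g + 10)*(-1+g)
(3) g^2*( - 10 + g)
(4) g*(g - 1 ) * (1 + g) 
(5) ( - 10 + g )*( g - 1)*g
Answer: 5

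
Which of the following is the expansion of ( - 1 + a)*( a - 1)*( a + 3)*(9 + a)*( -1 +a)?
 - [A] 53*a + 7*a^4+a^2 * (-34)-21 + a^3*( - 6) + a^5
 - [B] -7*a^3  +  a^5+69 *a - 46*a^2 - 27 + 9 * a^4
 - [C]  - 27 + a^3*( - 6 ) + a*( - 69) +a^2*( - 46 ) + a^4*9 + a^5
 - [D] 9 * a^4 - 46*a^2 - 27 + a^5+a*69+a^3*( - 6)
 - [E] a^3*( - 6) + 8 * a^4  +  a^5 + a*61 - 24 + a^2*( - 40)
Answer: D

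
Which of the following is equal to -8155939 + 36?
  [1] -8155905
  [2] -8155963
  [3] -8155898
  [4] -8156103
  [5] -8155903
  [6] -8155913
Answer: 5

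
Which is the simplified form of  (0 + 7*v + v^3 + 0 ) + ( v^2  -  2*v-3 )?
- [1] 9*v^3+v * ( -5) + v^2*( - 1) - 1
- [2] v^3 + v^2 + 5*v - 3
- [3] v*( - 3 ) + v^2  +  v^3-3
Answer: 2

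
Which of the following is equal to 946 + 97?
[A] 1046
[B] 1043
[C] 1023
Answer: B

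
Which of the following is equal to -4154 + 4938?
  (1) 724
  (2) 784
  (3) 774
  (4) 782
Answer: 2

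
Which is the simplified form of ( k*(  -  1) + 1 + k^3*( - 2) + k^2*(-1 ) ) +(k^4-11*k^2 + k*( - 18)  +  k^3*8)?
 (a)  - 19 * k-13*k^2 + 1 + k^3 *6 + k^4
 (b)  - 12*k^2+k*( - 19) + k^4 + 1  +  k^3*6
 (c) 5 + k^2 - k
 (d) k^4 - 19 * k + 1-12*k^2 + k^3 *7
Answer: b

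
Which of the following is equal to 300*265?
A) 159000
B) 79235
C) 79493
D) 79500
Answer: D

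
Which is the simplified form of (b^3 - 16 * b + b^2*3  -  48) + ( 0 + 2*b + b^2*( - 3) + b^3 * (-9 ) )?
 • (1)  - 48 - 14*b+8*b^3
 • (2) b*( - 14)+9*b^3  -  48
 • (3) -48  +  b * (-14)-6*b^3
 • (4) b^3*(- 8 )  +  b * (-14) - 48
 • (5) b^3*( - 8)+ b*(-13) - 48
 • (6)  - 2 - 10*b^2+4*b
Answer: 4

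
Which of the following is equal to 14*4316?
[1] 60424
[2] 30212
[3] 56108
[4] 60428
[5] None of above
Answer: 1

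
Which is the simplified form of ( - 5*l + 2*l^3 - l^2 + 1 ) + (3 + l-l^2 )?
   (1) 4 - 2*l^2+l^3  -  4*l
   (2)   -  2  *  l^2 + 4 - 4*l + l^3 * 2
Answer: 2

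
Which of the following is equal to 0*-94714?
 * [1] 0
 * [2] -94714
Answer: 1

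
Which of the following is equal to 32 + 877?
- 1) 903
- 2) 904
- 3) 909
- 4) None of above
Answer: 3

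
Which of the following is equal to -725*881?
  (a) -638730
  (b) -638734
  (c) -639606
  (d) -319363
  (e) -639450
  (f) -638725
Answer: f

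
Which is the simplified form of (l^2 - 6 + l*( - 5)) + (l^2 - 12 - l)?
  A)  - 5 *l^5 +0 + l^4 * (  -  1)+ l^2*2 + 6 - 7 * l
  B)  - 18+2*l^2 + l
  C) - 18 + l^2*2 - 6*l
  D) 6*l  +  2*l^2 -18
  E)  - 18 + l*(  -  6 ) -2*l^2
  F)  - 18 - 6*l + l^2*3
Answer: C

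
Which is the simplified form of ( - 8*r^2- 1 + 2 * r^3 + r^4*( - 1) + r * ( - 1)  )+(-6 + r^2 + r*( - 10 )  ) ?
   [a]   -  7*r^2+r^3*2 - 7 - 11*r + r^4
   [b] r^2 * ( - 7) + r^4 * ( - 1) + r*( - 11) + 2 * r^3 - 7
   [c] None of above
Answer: b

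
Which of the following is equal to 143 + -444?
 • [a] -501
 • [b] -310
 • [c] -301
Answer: c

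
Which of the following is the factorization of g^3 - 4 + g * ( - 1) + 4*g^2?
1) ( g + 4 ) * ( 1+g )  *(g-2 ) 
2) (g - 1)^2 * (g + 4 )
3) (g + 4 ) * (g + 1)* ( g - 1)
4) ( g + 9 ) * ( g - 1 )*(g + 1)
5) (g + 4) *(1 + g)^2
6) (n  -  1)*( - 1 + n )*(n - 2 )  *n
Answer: 3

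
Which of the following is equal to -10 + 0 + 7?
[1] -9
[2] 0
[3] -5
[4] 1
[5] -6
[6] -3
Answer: 6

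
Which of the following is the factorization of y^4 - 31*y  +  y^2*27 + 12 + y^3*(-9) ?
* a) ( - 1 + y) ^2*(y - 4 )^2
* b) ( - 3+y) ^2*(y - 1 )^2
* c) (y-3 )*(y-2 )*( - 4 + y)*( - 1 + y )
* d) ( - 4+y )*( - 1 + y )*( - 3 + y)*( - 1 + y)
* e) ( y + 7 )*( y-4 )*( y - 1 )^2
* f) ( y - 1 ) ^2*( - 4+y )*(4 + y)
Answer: d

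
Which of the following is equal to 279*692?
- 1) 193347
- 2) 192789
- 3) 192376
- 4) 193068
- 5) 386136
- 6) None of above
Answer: 4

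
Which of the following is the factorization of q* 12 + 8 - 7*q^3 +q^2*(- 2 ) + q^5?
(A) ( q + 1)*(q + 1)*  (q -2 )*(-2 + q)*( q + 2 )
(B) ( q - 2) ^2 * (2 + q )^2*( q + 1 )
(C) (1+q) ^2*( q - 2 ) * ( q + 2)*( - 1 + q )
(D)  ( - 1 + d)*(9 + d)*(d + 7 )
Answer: A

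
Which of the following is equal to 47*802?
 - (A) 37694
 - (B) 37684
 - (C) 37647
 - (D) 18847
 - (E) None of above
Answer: A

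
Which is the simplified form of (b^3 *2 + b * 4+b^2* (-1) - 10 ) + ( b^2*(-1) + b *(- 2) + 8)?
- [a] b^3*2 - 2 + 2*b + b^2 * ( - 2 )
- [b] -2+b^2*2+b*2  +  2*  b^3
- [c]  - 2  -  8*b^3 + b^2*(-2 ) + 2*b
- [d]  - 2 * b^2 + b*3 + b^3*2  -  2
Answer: a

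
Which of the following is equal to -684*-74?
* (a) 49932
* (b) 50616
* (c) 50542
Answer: b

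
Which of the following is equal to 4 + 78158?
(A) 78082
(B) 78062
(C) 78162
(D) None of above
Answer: C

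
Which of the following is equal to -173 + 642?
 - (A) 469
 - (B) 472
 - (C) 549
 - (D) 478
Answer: A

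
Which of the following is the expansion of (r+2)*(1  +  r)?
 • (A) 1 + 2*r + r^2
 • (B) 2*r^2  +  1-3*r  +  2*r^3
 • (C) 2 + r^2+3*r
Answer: C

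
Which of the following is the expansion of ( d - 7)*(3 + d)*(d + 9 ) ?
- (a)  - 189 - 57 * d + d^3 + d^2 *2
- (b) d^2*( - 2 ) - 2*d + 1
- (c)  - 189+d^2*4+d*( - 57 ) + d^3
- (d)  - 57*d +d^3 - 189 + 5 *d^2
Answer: d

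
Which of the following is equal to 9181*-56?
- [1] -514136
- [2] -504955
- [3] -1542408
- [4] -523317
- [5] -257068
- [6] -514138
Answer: 1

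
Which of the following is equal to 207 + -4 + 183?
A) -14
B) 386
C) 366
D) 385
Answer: B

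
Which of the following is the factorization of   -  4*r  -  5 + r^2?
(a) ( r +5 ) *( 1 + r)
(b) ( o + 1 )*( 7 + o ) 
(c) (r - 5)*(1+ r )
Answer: c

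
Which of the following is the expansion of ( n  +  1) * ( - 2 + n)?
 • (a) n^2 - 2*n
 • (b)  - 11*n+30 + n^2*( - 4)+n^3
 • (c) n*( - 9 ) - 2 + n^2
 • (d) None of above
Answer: d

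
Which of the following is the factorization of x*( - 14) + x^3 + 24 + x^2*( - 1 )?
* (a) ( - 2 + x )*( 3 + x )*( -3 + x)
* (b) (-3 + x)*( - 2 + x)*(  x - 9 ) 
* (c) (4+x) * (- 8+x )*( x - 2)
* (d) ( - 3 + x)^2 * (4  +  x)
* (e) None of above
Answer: e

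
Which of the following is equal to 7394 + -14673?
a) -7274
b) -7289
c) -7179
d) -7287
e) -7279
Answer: e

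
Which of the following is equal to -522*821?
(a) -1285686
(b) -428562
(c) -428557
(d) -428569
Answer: b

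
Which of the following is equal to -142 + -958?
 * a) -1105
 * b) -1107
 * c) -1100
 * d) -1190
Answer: c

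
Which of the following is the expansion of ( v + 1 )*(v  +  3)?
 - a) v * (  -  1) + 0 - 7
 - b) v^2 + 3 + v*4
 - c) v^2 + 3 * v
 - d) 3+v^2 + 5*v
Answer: b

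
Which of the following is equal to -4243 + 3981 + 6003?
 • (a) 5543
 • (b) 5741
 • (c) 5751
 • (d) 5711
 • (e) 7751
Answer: b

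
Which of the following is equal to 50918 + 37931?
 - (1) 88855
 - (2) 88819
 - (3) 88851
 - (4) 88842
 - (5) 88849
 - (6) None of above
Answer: 5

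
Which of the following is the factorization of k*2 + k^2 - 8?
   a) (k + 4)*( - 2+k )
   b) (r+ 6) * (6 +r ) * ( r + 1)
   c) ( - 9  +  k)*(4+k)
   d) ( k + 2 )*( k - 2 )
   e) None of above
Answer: a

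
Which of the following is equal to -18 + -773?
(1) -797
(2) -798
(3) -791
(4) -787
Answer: 3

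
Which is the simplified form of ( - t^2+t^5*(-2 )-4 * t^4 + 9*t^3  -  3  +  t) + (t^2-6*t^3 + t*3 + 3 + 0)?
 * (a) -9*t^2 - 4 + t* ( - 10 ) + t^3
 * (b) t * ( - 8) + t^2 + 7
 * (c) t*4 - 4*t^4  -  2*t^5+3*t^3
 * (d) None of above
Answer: c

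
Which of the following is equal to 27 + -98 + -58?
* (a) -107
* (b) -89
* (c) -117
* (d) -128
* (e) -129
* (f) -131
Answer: e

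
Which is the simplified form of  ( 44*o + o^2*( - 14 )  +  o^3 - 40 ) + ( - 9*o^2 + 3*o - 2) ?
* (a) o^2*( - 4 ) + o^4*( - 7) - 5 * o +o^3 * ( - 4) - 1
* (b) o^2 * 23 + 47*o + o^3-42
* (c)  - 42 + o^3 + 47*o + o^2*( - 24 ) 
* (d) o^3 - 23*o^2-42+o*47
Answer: d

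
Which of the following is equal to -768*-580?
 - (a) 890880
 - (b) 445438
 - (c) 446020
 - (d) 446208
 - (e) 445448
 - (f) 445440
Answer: f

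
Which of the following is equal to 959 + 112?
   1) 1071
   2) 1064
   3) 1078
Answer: 1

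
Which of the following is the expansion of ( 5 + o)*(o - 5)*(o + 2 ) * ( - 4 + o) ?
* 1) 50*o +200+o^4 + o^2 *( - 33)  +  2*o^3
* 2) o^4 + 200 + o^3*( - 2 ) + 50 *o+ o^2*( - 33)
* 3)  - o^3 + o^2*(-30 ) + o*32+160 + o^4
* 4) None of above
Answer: 2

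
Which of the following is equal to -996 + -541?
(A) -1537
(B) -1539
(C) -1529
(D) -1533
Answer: A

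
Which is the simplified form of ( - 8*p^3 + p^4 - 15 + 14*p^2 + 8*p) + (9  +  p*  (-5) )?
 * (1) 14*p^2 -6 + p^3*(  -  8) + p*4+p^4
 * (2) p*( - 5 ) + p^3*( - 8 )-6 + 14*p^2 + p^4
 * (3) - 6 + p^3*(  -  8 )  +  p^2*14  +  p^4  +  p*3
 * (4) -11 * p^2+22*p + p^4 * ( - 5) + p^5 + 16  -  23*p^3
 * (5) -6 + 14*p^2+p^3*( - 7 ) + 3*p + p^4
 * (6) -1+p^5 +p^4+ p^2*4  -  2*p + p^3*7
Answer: 3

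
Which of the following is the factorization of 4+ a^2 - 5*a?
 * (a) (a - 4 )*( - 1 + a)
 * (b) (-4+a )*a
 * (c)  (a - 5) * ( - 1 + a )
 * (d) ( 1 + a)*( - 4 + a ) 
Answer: a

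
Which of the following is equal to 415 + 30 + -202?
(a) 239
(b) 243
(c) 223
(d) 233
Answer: b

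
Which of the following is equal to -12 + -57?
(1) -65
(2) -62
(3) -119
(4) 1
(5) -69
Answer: 5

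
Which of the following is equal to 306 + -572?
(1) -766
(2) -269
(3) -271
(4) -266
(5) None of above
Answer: 4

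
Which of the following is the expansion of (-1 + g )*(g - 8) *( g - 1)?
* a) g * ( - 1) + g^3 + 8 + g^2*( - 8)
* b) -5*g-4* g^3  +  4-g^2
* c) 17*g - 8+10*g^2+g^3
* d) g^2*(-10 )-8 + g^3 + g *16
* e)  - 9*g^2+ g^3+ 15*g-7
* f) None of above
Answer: f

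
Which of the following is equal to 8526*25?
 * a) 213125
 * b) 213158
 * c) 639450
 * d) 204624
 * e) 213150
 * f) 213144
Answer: e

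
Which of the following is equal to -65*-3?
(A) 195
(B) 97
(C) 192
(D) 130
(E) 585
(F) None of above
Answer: A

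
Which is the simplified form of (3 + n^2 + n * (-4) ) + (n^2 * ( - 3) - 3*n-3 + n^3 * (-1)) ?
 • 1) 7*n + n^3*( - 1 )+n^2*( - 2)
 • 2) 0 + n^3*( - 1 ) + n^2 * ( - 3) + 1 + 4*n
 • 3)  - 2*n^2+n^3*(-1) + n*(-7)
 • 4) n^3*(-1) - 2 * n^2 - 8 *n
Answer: 3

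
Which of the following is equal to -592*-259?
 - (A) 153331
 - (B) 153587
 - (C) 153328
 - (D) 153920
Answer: C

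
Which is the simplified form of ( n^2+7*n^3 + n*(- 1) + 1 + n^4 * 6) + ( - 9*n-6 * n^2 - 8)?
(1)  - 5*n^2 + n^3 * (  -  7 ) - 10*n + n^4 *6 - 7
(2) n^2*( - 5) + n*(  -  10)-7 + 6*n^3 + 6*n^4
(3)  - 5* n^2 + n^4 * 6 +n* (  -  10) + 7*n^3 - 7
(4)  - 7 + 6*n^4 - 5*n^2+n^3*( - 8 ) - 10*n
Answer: 3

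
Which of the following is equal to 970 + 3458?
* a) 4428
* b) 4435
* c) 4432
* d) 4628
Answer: a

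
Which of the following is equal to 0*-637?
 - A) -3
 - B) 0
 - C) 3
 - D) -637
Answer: B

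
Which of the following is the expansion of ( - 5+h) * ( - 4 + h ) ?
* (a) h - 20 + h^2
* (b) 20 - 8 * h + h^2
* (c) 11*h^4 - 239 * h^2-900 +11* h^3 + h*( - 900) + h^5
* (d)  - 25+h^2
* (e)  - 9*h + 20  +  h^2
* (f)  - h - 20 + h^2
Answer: e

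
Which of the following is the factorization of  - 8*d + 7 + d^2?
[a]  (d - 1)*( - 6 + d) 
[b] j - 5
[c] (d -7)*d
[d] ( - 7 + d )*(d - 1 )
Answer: d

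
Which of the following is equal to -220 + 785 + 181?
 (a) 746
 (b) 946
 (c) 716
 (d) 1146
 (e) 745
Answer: a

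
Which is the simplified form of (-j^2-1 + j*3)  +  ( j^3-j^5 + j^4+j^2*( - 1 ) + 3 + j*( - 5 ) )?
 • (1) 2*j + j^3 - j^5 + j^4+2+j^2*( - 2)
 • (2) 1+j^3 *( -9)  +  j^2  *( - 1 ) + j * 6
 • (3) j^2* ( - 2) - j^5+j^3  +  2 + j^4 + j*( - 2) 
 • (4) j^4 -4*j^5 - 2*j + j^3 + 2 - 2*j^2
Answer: 3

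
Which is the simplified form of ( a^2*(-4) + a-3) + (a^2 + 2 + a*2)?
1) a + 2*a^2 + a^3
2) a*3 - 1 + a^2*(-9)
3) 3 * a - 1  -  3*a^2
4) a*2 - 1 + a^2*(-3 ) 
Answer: 3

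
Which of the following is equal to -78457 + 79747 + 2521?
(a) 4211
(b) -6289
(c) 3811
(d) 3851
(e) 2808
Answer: c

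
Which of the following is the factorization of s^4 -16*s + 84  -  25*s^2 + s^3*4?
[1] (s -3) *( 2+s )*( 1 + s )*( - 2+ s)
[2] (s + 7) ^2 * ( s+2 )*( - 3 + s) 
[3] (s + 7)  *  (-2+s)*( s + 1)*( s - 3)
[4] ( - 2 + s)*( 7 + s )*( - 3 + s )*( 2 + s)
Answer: 4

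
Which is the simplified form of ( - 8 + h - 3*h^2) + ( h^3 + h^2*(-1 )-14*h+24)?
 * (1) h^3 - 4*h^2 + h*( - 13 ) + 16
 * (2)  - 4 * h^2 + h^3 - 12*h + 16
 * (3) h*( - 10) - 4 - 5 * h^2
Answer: 1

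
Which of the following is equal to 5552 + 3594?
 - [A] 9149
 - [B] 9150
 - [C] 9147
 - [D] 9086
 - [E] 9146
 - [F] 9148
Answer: E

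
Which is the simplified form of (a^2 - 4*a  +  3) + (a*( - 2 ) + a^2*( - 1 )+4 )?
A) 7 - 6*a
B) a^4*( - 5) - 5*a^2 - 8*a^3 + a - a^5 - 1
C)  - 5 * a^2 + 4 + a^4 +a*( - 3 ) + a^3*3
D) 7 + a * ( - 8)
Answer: A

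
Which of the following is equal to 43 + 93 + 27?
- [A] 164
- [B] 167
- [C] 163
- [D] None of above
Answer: C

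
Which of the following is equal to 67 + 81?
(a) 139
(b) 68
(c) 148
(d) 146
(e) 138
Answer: c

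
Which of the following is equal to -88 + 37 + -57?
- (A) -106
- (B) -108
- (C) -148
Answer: B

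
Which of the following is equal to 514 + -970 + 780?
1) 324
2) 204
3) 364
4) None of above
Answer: 1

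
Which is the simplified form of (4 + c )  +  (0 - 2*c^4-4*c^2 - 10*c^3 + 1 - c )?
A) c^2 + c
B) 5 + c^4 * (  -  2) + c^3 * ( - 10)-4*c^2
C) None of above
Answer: B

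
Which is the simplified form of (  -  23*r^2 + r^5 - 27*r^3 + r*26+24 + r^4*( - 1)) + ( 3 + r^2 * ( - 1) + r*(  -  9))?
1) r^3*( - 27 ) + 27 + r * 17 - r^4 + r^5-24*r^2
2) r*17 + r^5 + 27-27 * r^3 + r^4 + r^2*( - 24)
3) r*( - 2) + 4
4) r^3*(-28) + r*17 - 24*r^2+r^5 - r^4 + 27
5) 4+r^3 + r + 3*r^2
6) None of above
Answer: 1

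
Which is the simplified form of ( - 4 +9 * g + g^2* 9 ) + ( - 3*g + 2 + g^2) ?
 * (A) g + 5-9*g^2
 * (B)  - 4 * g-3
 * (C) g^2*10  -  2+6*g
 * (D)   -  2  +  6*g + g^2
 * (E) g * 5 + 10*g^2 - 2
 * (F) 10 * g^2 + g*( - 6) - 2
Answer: C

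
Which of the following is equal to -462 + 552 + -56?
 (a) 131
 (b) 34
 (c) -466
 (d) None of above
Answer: b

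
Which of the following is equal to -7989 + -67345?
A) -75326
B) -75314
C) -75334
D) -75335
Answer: C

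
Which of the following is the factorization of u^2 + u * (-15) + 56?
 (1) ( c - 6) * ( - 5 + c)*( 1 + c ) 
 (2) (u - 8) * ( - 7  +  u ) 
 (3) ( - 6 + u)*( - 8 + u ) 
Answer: 2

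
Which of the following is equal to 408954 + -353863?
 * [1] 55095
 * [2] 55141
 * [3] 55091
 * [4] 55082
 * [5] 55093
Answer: 3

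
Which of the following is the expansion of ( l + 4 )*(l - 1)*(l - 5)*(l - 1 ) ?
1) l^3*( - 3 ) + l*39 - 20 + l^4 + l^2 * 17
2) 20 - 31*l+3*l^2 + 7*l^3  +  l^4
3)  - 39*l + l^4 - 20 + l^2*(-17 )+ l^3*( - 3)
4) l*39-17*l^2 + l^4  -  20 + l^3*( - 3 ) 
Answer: 4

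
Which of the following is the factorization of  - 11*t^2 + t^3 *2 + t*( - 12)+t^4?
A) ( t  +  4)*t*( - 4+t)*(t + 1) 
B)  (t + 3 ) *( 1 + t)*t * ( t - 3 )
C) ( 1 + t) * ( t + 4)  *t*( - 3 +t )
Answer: C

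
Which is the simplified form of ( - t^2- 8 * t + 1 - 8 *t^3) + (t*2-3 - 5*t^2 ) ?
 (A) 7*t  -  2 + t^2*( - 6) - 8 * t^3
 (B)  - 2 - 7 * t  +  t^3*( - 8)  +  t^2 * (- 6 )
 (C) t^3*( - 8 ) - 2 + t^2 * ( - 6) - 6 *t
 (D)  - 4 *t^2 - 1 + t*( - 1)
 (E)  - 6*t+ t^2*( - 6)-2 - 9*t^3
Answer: C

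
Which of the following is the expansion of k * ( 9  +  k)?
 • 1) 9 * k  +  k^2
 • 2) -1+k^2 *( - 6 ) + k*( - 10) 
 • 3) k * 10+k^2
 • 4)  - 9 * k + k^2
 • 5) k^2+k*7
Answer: 1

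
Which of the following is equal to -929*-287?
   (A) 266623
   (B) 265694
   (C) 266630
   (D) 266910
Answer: A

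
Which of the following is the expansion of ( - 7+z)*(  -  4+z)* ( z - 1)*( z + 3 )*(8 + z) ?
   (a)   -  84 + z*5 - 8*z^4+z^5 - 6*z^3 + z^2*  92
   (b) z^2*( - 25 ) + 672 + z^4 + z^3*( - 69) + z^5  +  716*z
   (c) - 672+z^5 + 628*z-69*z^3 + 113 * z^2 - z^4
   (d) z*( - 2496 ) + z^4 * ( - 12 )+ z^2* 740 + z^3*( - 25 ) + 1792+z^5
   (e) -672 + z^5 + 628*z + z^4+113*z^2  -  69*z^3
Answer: c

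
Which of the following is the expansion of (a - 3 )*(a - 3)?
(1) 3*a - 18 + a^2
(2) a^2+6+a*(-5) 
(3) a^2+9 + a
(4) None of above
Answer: 4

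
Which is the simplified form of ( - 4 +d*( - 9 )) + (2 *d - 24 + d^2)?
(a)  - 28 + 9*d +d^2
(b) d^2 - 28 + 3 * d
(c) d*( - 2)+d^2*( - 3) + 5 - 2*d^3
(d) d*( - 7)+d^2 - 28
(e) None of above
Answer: d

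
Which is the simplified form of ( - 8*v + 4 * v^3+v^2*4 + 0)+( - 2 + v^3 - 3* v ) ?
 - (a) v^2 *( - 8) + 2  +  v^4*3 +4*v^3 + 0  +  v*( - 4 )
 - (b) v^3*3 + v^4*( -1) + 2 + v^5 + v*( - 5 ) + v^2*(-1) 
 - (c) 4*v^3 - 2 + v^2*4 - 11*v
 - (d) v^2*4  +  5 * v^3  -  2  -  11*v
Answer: d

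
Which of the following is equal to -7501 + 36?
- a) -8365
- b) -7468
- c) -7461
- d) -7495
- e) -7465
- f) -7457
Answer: e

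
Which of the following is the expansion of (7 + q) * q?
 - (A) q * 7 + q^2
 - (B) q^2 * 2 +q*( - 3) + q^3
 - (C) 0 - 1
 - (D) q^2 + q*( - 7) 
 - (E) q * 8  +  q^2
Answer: A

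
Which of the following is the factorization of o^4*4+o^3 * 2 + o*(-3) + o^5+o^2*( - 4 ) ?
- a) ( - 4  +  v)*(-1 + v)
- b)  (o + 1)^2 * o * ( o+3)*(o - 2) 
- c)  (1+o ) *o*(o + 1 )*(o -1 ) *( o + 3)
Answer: c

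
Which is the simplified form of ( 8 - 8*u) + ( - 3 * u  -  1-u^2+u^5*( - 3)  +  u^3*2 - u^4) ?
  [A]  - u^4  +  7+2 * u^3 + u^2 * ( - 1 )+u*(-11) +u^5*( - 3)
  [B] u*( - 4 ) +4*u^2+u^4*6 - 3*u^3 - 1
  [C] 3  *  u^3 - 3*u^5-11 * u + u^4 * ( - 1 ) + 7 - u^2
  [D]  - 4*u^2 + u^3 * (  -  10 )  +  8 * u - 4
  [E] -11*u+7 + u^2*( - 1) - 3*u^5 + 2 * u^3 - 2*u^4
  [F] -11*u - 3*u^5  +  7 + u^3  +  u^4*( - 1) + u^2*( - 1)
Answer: A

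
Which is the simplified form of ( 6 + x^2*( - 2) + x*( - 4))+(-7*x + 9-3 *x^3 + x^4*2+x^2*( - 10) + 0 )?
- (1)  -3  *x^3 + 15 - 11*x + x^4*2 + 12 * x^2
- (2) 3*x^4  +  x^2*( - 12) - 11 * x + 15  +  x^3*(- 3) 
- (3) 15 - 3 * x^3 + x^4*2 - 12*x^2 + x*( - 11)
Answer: 3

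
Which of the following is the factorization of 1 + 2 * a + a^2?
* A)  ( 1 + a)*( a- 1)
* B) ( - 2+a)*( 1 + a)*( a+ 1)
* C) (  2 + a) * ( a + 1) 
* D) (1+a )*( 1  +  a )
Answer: D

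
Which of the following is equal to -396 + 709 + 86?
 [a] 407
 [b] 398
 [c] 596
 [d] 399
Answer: d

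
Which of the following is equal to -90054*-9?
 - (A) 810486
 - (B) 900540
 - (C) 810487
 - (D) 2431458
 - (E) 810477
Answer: A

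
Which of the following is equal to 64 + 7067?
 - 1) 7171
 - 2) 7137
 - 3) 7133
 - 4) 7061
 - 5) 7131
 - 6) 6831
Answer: 5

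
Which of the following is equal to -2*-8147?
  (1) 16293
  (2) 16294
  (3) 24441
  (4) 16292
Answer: 2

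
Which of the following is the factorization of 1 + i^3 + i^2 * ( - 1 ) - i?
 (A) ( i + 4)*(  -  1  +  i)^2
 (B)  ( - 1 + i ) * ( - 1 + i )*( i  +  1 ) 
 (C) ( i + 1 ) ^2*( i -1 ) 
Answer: B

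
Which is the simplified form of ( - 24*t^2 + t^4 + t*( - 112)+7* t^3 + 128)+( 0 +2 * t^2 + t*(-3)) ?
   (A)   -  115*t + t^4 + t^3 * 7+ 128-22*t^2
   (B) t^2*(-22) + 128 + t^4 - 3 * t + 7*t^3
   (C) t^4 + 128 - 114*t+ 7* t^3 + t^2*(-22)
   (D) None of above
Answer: A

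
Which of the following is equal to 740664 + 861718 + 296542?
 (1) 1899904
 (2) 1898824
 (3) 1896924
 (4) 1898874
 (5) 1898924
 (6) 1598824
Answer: 5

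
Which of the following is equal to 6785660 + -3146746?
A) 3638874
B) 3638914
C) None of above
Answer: B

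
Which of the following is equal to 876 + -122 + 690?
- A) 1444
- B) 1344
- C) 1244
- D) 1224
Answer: A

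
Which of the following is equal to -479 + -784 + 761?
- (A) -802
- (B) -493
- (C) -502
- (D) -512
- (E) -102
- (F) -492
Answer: C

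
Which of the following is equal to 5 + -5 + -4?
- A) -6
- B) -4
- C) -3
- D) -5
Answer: B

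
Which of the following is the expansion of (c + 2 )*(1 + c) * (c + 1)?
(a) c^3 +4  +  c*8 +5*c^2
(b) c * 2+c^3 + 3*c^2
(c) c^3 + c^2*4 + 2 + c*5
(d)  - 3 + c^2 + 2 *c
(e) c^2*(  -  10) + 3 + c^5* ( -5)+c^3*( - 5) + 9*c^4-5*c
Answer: c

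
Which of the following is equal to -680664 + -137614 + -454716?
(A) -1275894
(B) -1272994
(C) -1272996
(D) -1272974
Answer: B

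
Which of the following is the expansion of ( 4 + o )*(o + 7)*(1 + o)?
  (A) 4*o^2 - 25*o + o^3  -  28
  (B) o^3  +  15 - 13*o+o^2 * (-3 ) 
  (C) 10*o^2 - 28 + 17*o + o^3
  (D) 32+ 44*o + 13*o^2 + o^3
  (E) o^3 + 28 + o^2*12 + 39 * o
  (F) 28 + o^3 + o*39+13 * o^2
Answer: E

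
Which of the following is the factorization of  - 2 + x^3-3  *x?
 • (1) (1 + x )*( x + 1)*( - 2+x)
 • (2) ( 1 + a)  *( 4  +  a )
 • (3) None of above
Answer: 1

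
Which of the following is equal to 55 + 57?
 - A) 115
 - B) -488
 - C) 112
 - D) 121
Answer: C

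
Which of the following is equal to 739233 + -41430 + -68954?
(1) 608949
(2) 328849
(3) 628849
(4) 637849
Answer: 3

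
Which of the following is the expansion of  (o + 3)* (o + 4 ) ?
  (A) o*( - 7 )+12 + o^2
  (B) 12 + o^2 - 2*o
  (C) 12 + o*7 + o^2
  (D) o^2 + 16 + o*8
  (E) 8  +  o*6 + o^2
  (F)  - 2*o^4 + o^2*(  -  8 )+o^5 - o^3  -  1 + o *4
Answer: C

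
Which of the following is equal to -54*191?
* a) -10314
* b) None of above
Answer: a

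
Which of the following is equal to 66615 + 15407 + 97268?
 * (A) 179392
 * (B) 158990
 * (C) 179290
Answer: C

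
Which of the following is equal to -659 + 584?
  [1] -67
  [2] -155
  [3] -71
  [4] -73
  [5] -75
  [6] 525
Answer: 5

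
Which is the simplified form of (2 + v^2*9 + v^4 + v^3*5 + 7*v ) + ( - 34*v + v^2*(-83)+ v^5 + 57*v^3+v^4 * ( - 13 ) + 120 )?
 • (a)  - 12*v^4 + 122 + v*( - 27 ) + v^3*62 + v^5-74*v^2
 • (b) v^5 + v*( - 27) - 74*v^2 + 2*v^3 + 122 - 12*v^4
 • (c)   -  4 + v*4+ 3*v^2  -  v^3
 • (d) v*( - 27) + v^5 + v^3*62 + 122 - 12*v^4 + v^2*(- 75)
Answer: a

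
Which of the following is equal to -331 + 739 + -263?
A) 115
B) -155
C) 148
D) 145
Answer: D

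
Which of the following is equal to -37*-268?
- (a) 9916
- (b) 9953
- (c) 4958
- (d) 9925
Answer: a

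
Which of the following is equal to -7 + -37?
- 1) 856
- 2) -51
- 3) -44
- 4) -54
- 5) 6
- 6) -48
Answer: 3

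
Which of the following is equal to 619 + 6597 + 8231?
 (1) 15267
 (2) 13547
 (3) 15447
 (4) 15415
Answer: 3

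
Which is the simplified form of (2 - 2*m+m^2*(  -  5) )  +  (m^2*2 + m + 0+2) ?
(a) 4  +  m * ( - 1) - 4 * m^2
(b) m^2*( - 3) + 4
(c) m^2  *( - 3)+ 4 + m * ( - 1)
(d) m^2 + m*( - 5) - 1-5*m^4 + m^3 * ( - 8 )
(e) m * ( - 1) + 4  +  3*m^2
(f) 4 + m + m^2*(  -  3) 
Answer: c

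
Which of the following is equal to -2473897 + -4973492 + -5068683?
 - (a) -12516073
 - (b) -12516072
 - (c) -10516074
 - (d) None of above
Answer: b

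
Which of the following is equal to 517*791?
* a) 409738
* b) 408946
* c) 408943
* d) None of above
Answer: d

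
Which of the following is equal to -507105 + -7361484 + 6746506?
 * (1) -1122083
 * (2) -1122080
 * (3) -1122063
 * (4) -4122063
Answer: 1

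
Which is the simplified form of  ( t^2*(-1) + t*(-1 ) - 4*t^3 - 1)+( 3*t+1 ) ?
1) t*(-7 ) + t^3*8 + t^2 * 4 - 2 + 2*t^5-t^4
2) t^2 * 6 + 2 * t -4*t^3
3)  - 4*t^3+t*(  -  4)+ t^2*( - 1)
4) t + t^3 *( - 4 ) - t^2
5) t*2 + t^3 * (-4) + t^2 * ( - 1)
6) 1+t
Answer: 5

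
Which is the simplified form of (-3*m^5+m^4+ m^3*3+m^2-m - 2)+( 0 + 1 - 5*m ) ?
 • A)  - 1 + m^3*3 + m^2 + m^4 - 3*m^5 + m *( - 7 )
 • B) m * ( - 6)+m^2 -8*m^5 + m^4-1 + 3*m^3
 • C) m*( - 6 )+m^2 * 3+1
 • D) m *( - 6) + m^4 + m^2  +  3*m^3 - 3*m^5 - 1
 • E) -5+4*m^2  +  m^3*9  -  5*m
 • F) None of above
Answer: D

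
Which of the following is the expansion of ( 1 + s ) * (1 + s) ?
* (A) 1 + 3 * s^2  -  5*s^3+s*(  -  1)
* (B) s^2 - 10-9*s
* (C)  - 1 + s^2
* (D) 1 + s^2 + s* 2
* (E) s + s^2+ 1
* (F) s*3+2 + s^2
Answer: D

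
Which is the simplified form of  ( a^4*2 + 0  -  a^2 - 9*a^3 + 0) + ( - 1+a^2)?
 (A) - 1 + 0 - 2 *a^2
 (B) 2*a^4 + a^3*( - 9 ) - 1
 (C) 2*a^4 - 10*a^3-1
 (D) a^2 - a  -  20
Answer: B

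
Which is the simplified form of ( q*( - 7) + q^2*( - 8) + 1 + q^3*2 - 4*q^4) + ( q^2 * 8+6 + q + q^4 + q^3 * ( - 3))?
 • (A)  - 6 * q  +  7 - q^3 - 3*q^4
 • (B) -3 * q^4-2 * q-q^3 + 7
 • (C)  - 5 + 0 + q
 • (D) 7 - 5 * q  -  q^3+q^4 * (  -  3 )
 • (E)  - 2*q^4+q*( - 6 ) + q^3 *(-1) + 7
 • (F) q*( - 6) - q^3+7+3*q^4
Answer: A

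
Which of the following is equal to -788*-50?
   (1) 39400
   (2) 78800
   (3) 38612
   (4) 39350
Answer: 1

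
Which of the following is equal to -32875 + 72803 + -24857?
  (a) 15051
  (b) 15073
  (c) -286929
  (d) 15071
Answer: d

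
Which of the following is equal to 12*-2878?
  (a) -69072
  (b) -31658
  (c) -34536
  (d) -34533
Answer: c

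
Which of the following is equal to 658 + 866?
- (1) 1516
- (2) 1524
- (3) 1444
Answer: 2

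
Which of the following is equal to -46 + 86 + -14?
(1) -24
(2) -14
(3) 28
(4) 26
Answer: 4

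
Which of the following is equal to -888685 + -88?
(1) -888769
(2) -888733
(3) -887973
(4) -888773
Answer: 4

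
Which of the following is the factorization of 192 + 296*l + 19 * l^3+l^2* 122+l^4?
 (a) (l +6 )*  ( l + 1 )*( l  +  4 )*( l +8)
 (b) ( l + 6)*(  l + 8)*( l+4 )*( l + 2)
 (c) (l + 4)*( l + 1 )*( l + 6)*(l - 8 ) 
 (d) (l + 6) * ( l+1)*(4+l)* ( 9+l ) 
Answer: a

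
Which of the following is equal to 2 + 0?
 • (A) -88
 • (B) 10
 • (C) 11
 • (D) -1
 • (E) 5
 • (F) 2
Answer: F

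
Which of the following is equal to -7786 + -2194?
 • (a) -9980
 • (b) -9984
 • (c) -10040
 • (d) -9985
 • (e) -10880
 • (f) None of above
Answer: a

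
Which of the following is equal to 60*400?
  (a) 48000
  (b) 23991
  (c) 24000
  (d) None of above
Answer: c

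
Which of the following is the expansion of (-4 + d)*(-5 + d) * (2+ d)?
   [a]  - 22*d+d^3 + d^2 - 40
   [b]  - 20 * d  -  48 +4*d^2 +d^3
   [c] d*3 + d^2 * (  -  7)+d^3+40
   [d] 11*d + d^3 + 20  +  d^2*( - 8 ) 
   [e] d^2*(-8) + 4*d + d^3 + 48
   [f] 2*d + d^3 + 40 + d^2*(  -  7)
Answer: f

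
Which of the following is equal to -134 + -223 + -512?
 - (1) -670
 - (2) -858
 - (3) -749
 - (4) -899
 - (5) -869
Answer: 5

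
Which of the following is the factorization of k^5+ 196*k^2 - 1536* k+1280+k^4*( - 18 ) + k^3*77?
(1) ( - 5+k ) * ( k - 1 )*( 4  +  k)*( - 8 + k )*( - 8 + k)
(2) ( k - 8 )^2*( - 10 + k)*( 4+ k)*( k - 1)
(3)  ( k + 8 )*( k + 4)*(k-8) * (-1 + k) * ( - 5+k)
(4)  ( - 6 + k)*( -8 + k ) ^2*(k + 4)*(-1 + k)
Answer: 1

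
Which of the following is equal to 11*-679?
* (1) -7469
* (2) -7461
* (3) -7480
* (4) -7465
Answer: 1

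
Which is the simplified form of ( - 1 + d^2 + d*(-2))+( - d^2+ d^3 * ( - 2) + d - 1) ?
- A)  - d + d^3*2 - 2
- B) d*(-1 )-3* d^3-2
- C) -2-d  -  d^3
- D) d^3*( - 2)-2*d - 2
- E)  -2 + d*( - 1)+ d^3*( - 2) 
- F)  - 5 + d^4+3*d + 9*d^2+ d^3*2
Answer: E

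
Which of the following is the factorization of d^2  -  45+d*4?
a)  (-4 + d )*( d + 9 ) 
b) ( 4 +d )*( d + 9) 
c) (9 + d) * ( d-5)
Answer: c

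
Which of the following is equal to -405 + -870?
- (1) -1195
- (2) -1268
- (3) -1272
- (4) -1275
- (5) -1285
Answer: 4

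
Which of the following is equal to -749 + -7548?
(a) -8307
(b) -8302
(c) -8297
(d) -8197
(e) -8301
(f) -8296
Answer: c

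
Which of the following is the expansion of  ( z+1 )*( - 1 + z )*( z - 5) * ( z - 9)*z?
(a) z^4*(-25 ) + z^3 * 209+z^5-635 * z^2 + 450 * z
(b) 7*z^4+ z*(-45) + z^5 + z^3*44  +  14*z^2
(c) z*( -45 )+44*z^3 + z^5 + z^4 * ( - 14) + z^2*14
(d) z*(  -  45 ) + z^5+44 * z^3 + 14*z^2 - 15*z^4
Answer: c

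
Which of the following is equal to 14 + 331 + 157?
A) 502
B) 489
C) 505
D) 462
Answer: A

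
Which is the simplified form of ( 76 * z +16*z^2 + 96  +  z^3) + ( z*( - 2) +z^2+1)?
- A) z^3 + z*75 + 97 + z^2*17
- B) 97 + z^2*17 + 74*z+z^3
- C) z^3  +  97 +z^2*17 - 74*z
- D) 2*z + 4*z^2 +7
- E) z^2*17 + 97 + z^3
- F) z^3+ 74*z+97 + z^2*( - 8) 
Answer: B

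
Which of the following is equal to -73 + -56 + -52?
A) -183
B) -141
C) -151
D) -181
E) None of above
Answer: D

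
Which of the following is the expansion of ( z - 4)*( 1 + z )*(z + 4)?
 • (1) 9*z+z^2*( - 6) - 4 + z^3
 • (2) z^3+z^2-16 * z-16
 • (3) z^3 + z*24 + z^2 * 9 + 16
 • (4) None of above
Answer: 2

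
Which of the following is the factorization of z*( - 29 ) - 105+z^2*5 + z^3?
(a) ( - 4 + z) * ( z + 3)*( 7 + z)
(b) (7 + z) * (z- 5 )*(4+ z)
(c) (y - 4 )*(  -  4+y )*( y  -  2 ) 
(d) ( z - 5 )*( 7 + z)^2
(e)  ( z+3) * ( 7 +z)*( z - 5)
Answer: e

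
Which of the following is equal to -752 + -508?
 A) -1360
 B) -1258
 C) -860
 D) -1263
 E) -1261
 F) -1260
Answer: F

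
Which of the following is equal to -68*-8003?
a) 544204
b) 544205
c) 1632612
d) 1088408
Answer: a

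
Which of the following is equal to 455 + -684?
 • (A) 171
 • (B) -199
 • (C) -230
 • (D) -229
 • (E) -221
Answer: D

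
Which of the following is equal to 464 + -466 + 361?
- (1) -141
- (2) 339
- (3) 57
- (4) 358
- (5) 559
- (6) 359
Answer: 6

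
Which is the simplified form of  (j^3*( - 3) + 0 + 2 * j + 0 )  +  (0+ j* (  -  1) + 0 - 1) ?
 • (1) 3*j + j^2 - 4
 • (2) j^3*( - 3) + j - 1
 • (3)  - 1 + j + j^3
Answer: 2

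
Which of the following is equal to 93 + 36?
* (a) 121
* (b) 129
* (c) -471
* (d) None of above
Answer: b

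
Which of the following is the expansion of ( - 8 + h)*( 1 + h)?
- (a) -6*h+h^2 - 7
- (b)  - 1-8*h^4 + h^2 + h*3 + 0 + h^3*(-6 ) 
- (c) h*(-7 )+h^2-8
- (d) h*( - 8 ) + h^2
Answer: c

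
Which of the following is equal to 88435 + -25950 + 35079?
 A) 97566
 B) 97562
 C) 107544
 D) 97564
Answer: D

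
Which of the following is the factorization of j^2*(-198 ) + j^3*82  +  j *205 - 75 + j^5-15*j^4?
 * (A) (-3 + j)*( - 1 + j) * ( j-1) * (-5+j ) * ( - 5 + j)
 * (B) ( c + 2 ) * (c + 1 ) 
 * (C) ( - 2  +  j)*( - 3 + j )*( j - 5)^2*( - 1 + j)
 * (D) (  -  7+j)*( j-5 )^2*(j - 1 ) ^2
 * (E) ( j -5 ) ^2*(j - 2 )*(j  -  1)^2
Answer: A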